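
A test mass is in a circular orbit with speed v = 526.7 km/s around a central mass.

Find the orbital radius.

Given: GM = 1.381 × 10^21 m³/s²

Convert to SI: v = 526.7 km/s = 526700 m/s.
For a circular orbit, v² = GM / r, so r = GM / v².
r = 1.381e+21 / (526700)² m ≈ 4.978e+09 m = 4.978 Gm.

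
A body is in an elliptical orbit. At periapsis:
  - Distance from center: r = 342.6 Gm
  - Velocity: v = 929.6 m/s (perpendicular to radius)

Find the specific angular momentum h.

Convert to SI: r = 342.6 Gm = 3.426e+11 m.
With v perpendicular to r, h = r · v.
h = 3.426e+11 · 929.6 m²/s ≈ 3.185e+14 m²/s.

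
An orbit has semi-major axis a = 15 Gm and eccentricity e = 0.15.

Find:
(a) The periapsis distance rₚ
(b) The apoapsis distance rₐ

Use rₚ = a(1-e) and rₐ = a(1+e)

Convert to SI: a = 15 Gm = 1.5e+10 m.
(a) rₚ = a(1 − e) = 1.5e+10 · (1 − 0.15) = 1.5e+10 · 0.85 ≈ 1.275e+10 m = 12.75 Gm.
(b) rₐ = a(1 + e) = 1.5e+10 · (1 + 0.15) = 1.5e+10 · 1.15 ≈ 1.725e+10 m = 17.25 Gm.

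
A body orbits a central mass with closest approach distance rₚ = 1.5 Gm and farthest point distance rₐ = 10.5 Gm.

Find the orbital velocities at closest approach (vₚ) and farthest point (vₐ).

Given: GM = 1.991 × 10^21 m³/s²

Convert to SI: rₚ = 1.5 Gm = 1.5e+09 m; rₐ = 10.5 Gm = 1.05e+10 m.
Use the vis-viva equation v² = GM(2/r − 1/a) with a = (rₚ + rₐ)/2 = (1.5e+09 + 1.05e+10)/2 = 6e+09 m.
vₚ = √(GM · (2/rₚ − 1/a)) = √(1.991e+21 · (2/1.5e+09 − 1/6e+09)) m/s ≈ 1.524e+06 m/s = 1524 km/s.
vₐ = √(GM · (2/rₐ − 1/a)) = √(1.991e+21 · (2/1.05e+10 − 1/6e+09)) m/s ≈ 2.177e+05 m/s = 217.7 km/s.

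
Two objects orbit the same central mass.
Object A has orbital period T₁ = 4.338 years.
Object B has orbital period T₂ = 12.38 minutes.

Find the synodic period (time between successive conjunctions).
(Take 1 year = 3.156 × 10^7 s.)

Convert to SI: T₁ = 4.338 years = 1.36907e+08 s; T₂ = 12.38 minutes = 742.8 s.
T_syn = |T₁ · T₂ / (T₁ − T₂)|.
T_syn = |1.36907e+08 · 742.8 / (1.36907e+08 − 742.8)| s ≈ 742.8 s = 12.38 minutes.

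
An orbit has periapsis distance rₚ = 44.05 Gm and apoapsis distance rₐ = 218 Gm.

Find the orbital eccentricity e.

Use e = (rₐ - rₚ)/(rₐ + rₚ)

Convert to SI: rₚ = 44.05 Gm = 4.405e+10 m; rₐ = 218 Gm = 2.18e+11 m.
e = (rₐ − rₚ) / (rₐ + rₚ).
e = (2.18e+11 − 4.405e+10) / (2.18e+11 + 4.405e+10) = 1.7395e+11 / 2.6205e+11 ≈ 0.6638.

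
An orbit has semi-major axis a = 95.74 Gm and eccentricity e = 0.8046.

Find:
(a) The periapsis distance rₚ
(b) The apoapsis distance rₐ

Convert to SI: a = 95.74 Gm = 9.574e+10 m.
(a) rₚ = a(1 − e) = 9.574e+10 · (1 − 0.8046) = 9.574e+10 · 0.1954 ≈ 1.871e+10 m = 18.71 Gm.
(b) rₐ = a(1 + e) = 9.574e+10 · (1 + 0.8046) = 9.574e+10 · 1.8046 ≈ 1.728e+11 m = 172.8 Gm.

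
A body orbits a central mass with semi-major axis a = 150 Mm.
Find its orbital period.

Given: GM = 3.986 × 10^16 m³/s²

Convert to SI: a = 150 Mm = 1.5e+08 m.
Kepler's third law: T = 2π √(a³ / GM).
Substituting a = 1.5e+08 m and GM = 3.986e+16 m³/s²:
T = 2π √((1.5e+08)³ / 3.986e+16) s
T ≈ 5.782e+04 s = 16.06 hours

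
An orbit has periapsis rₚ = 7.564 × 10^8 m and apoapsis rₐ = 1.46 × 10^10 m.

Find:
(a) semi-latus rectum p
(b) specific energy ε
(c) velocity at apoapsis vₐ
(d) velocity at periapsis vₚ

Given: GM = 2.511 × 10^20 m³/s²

(a) From a = (rₚ + rₐ)/2 = 7.6782e+09 m and e = (rₐ − rₚ)/(rₐ + rₚ) = 0.901487, p = a(1 − e²) = 7.6782e+09 · (1 − (0.901487)²) ≈ 1.438e+09 m
(b) With a = (rₚ + rₐ)/2 = 7.6782e+09 m, ε = −GM/(2a) = −2.511e+20/(2 · 7.6782e+09) J/kg ≈ -1.635e+10 J/kg
(c) With a = (rₚ + rₐ)/2 = 7.6782e+09 m, vₐ = √(GM (2/rₐ − 1/a)) = √(2.511e+20 · (2/1.46e+10 − 1/7.6782e+09)) m/s ≈ 4.116e+04 m/s
(d) With a = (rₚ + rₐ)/2 = 7.6782e+09 m, vₚ = √(GM (2/rₚ − 1/a)) = √(2.511e+20 · (2/7.564e+08 − 1/7.6782e+09)) m/s ≈ 7.945e+05 m/s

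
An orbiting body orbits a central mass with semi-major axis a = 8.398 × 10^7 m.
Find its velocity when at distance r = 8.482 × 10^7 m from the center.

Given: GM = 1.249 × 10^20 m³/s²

Vis-viva: v = √(GM · (2/r − 1/a)).
2/r − 1/a = 2/8.482e+07 − 1/8.398e+07 = 1.16717e-08 m⁻¹.
v = √(1.249e+20 · 1.16717e-08) m/s ≈ 1.207e+06 m/s = 1207 km/s.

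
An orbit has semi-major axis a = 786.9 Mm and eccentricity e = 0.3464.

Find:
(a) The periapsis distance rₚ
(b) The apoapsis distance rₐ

Convert to SI: a = 786.9 Mm = 7.869e+08 m.
(a) rₚ = a(1 − e) = 7.869e+08 · (1 − 0.3464) = 7.869e+08 · 0.6536 ≈ 5.143e+08 m = 514.3 Mm.
(b) rₐ = a(1 + e) = 7.869e+08 · (1 + 0.3464) = 7.869e+08 · 1.3464 ≈ 1.059e+09 m = 1.059 Gm.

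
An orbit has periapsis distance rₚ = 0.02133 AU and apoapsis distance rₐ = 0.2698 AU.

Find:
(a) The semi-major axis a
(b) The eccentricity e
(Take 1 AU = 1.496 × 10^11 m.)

Convert to SI: rₚ = 0.02133 AU = 3.19097e+09 m; rₐ = 0.2698 AU = 4.03621e+10 m.
(a) a = (rₚ + rₐ) / 2 = (3.19097e+09 + 4.03621e+10) / 2 ≈ 2.178e+10 m = 0.1456 AU.
(b) e = (rₐ − rₚ) / (rₐ + rₚ) = (4.03621e+10 − 3.19097e+09) / (4.03621e+10 + 3.19097e+09) ≈ 0.8535.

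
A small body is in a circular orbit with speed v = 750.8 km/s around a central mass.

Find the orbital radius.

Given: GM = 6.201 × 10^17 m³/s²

Convert to SI: v = 750.8 km/s = 750800 m/s.
For a circular orbit, v² = GM / r, so r = GM / v².
r = 6.201e+17 / (750800)² m ≈ 1.1e+06 m = 1.1 × 10^6 m.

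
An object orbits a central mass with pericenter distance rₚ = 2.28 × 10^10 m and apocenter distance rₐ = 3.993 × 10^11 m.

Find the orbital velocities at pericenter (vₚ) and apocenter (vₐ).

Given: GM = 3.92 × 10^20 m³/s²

Use the vis-viva equation v² = GM(2/r − 1/a) with a = (rₚ + rₐ)/2 = (2.28e+10 + 3.993e+11)/2 = 2.1105e+11 m.
vₚ = √(GM · (2/rₚ − 1/a)) = √(3.92e+20 · (2/2.28e+10 − 1/2.1105e+11)) m/s ≈ 1.804e+05 m/s = 180.4 km/s.
vₐ = √(GM · (2/rₐ − 1/a)) = √(3.92e+20 · (2/3.993e+11 − 1/2.1105e+11)) m/s ≈ 1.03e+04 m/s = 10.3 km/s.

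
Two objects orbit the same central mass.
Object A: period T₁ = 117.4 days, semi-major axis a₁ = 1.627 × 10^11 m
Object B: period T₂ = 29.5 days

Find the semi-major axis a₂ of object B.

Convert to SI: T₁ = 117.4 days = 1.01434e+07 s; T₂ = 29.5 days = 2.5488e+06 s.
Kepler's third law: (T₁/T₂)² = (a₁/a₂)³ ⇒ a₂ = a₁ · (T₂/T₁)^(2/3).
T₂/T₁ = 2.5488e+06 / 1.01434e+07 = 0.251278.
a₂ = 1.627e+11 · (0.251278)^(2/3) m ≈ 6.479e+10 m = 6.479 × 10^10 m.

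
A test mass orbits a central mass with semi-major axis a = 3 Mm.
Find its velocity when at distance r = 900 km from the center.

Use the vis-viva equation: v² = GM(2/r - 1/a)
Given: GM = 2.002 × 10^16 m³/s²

Convert to SI: a = 3 Mm = 3e+06 m; r = 900 km = 900000 m.
Vis-viva: v = √(GM · (2/r − 1/a)).
2/r − 1/a = 2/900000 − 1/3e+06 = 1.88889e-06 m⁻¹.
v = √(2.002e+16 · 1.88889e-06) m/s ≈ 1.945e+05 m/s = 194.5 km/s.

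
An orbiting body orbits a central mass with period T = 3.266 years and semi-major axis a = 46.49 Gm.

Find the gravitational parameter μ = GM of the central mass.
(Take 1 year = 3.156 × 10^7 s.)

Convert to SI: T = 3.266 years = 1.03075e+08 s; a = 46.49 Gm = 4.649e+10 m.
GM = 4π² · a³ / T².
GM = 4π² · (4.649e+10)³ / (1.03075e+08)² m³/s² ≈ 3.734e+17 m³/s² = 3.734 × 10^17 m³/s².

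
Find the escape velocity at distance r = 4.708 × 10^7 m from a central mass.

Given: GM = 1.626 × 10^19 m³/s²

Escape velocity comes from setting total energy to zero: ½v² − GM/r = 0 ⇒ v_esc = √(2GM / r).
v_esc = √(2 · 1.626e+19 / 4.708e+07) m/s ≈ 8.311e+05 m/s = 831.1 km/s.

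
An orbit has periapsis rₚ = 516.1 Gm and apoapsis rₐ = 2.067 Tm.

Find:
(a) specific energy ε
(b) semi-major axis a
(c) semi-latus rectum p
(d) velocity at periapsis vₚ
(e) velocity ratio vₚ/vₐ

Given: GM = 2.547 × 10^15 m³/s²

Convert to SI: rₚ = 516.1 Gm = 5.161e+11 m; rₐ = 2.067 Tm = 2.067e+12 m.
(a) With a = (rₚ + rₐ)/2 = 1.29155e+12 m, ε = −GM/(2a) = −2.547e+15/(2 · 1.29155e+12) J/kg ≈ -986 J/kg
(b) a = (rₚ + rₐ)/2 = (5.161e+11 + 2.067e+12)/2 ≈ 1.292e+12 m
(c) From a = (rₚ + rₐ)/2 = 1.29155e+12 m and e = (rₐ − rₚ)/(rₐ + rₚ) = 0.600403, p = a(1 − e²) = 1.29155e+12 · (1 − (0.600403)²) ≈ 8.26e+11 m
(d) With a = (rₚ + rₐ)/2 = 1.29155e+12 m, vₚ = √(GM (2/rₚ − 1/a)) = √(2.547e+15 · (2/5.161e+11 − 1/1.29155e+12)) m/s ≈ 88.87 m/s
(e) Conservation of angular momentum (rₚvₚ = rₐvₐ) gives vₚ/vₐ = rₐ/rₚ = 2.067e+12/5.161e+11 ≈ 4.005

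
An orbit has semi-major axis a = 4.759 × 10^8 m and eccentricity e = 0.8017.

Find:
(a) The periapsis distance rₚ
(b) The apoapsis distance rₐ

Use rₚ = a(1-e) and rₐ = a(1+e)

(a) rₚ = a(1 − e) = 4.759e+08 · (1 − 0.8017) = 4.759e+08 · 0.1983 ≈ 9.437e+07 m = 9.437 × 10^7 m.
(b) rₐ = a(1 + e) = 4.759e+08 · (1 + 0.8017) = 4.759e+08 · 1.8017 ≈ 8.574e+08 m = 8.574 × 10^8 m.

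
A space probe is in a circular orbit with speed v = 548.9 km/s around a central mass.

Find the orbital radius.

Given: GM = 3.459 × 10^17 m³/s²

Convert to SI: v = 548.9 km/s = 548900 m/s.
For a circular orbit, v² = GM / r, so r = GM / v².
r = 3.459e+17 / (548900)² m ≈ 1.148e+06 m = 1.148 Mm.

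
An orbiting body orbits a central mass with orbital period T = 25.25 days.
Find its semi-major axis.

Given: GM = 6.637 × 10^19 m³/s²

Convert to SI: T = 25.25 days = 2.1816e+06 s.
Invert Kepler's third law: a = (GM · T² / (4π²))^(1/3).
Substituting T = 2.1816e+06 s and GM = 6.637e+19 m³/s²:
a = (6.637e+19 · (2.1816e+06)² / (4π²))^(1/3) m
a ≈ 2e+10 m = 20 Gm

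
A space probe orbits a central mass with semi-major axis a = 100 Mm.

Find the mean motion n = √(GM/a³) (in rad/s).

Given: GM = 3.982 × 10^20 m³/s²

Convert to SI: a = 100 Mm = 1e+08 m.
n = √(GM / a³).
n = √(3.982e+20 / (1e+08)³) rad/s ≈ 0.01995 rad/s.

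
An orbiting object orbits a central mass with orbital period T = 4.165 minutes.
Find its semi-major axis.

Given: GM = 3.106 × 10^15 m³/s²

Convert to SI: T = 4.165 minutes = 249.9 s.
Invert Kepler's third law: a = (GM · T² / (4π²))^(1/3).
Substituting T = 249.9 s and GM = 3.106e+15 m³/s²:
a = (3.106e+15 · (249.9)² / (4π²))^(1/3) m
a ≈ 1.7e+06 m = 1.7 Mm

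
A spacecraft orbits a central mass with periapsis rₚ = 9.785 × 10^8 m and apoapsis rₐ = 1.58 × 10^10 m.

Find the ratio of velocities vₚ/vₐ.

Conservation of angular momentum gives rₚvₚ = rₐvₐ, so vₚ/vₐ = rₐ/rₚ.
vₚ/vₐ = 1.58e+10 / 9.785e+08 ≈ 16.15.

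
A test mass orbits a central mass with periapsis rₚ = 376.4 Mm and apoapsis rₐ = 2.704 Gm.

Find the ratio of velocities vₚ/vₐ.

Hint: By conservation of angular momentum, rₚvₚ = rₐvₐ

Convert to SI: rₚ = 376.4 Mm = 3.764e+08 m; rₐ = 2.704 Gm = 2.704e+09 m.
Conservation of angular momentum gives rₚvₚ = rₐvₐ, so vₚ/vₐ = rₐ/rₚ.
vₚ/vₐ = 2.704e+09 / 3.764e+08 ≈ 7.184.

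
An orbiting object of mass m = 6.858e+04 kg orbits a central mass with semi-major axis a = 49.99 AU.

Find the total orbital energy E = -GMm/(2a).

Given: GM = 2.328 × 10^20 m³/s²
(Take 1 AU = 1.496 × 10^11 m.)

Convert to SI: a = 49.99 AU = 7.4785e+12 m.
E = −GMm / (2a).
E = −2.328e+20 · 6.858e+04 / (2 · 7.4785e+12) J ≈ -1.067e+12 J = -1.067 TJ.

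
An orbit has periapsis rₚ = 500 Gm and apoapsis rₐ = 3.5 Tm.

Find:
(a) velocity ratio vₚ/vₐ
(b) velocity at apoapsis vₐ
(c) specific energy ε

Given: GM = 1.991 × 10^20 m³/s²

Convert to SI: rₚ = 500 Gm = 5e+11 m; rₐ = 3.5 Tm = 3.5e+12 m.
(a) Conservation of angular momentum (rₚvₚ = rₐvₐ) gives vₚ/vₐ = rₐ/rₚ = 3.5e+12/5e+11 ≈ 7
(b) With a = (rₚ + rₐ)/2 = 2e+12 m, vₐ = √(GM (2/rₐ − 1/a)) = √(1.991e+20 · (2/3.5e+12 − 1/2e+12)) m/s ≈ 3771 m/s
(c) With a = (rₚ + rₐ)/2 = 2e+12 m, ε = −GM/(2a) = −1.991e+20/(2 · 2e+12) J/kg ≈ -4.978e+07 J/kg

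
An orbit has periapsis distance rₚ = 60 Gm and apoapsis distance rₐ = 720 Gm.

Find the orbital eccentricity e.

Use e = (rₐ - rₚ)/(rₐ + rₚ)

Convert to SI: rₚ = 60 Gm = 6e+10 m; rₐ = 720 Gm = 7.2e+11 m.
e = (rₐ − rₚ) / (rₐ + rₚ).
e = (7.2e+11 − 6e+10) / (7.2e+11 + 6e+10) = 6.6e+11 / 7.8e+11 ≈ 0.8462.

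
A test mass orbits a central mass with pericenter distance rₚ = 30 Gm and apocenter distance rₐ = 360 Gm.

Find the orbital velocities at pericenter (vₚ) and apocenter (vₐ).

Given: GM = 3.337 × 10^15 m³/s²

Convert to SI: rₚ = 30 Gm = 3e+10 m; rₐ = 360 Gm = 3.6e+11 m.
Use the vis-viva equation v² = GM(2/r − 1/a) with a = (rₚ + rₐ)/2 = (3e+10 + 3.6e+11)/2 = 1.95e+11 m.
vₚ = √(GM · (2/rₚ − 1/a)) = √(3.337e+15 · (2/3e+10 − 1/1.95e+11)) m/s ≈ 453.2 m/s = 453.2 m/s.
vₐ = √(GM · (2/rₐ − 1/a)) = √(3.337e+15 · (2/3.6e+11 − 1/1.95e+11)) m/s ≈ 37.76 m/s = 37.76 m/s.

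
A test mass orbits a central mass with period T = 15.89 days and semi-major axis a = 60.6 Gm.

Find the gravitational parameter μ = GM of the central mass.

Convert to SI: T = 15.89 days = 1.3729e+06 s; a = 60.6 Gm = 6.06e+10 m.
GM = 4π² · a³ / T².
GM = 4π² · (6.06e+10)³ / (1.3729e+06)² m³/s² ≈ 4.661e+21 m³/s² = 4.661 × 10^21 m³/s².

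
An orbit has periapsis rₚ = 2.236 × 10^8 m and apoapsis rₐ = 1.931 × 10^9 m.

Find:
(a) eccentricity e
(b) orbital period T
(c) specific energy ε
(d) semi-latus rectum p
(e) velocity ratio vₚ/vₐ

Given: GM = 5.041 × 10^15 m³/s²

(a) e = (rₐ − rₚ)/(rₐ + rₚ) = (1.931e+09 − 2.236e+08)/(1.931e+09 + 2.236e+08) ≈ 0.7924
(b) With a = (rₚ + rₐ)/2 = 1.0773e+09 m, T = 2π √(a³/GM) = 2π √((1.0773e+09)³/5.041e+15) s ≈ 3.129e+06 s
(c) With a = (rₚ + rₐ)/2 = 1.0773e+09 m, ε = −GM/(2a) = −5.041e+15/(2 · 1.0773e+09) J/kg ≈ -2.34e+06 J/kg
(d) From a = (rₚ + rₐ)/2 = 1.0773e+09 m and e = (rₐ − rₚ)/(rₐ + rₚ) = 0.792444, p = a(1 − e²) = 1.0773e+09 · (1 − (0.792444)²) ≈ 4.008e+08 m
(e) Conservation of angular momentum (rₚvₚ = rₐvₐ) gives vₚ/vₐ = rₐ/rₚ = 1.931e+09/2.236e+08 ≈ 8.636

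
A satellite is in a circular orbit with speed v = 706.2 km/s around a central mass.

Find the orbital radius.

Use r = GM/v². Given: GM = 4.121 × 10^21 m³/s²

Convert to SI: v = 706.2 km/s = 706200 m/s.
For a circular orbit, v² = GM / r, so r = GM / v².
r = 4.121e+21 / (706200)² m ≈ 8.263e+09 m = 8.263 Gm.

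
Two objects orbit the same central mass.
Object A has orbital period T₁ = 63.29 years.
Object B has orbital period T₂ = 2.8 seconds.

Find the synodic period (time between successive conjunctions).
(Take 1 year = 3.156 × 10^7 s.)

Convert to SI: T₁ = 63.29 years = 1.99743e+09 s.
T_syn = |T₁ · T₂ / (T₁ − T₂)|.
T_syn = |1.99743e+09 · 2.8 / (1.99743e+09 − 2.8)| s ≈ 2.8 s = 2.8 seconds.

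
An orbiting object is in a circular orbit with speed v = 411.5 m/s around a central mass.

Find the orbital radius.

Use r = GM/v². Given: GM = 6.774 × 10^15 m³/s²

For a circular orbit, v² = GM / r, so r = GM / v².
r = 6.774e+15 / (411.5)² m ≈ 4e+10 m = 40 Gm.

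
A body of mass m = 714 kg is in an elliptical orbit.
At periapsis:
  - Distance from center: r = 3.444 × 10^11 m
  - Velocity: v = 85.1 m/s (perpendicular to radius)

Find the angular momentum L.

Since v is perpendicular to r, L = m · v · r.
L = 714 · 85.1 · 3.444e+11 kg·m²/s ≈ 2.093e+16 kg·m²/s.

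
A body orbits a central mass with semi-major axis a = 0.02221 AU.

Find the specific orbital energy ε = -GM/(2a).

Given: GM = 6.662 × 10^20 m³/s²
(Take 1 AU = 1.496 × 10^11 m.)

Convert to SI: a = 0.02221 AU = 3.32262e+09 m.
ε = −GM / (2a).
ε = −6.662e+20 / (2 · 3.32262e+09) J/kg ≈ -1.003e+11 J/kg = -100.3 GJ/kg.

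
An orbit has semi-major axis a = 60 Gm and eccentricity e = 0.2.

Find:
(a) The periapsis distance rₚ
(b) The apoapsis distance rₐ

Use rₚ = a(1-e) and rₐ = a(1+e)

Convert to SI: a = 60 Gm = 6e+10 m.
(a) rₚ = a(1 − e) = 6e+10 · (1 − 0.2) = 6e+10 · 0.8 ≈ 4.8e+10 m = 48 Gm.
(b) rₐ = a(1 + e) = 6e+10 · (1 + 0.2) = 6e+10 · 1.2 ≈ 7.2e+10 m = 72 Gm.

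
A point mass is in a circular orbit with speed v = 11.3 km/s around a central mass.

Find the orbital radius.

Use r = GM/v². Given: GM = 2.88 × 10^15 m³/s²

Convert to SI: v = 11.3 km/s = 11300 m/s.
For a circular orbit, v² = GM / r, so r = GM / v².
r = 2.88e+15 / (11300)² m ≈ 2.255e+07 m = 2.255 × 10^7 m.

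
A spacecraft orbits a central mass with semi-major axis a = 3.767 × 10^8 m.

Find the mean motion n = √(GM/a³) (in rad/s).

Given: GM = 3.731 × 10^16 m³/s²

n = √(GM / a³).
n = √(3.731e+16 / (3.767e+08)³) rad/s ≈ 2.642e-05 rad/s.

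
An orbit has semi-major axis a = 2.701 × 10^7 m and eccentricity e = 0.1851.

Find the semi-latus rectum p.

p = a (1 − e²).
p = 2.701e+07 · (1 − (0.1851)²) = 2.701e+07 · 0.965738 ≈ 2.608e+07 m = 2.608 × 10^7 m.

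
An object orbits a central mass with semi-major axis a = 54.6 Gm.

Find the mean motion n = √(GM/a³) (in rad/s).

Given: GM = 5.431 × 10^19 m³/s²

Convert to SI: a = 54.6 Gm = 5.46e+10 m.
n = √(GM / a³).
n = √(5.431e+19 / (5.46e+10)³) rad/s ≈ 5.776e-07 rad/s.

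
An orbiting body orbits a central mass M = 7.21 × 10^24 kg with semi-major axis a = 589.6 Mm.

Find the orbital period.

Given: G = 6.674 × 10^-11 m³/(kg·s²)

Convert to SI: a = 589.6 Mm = 5.896e+08 m.
GM = G · M = 6.674e-11 · 7.21e+24 = 4.81195e+14 m³/s².
Kepler's third law: T = 2π √(a³ / GM).
Substituting a = 5.896e+08 m and GM = 4.81195e+14 m³/s²:
T = 2π √((5.896e+08)³ / 4.81195e+14) s
T ≈ 4.101e+06 s = 47.46 days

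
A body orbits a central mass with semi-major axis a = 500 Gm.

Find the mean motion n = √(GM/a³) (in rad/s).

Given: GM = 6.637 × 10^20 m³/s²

Convert to SI: a = 500 Gm = 5e+11 m.
n = √(GM / a³).
n = √(6.637e+20 / (5e+11)³) rad/s ≈ 7.287e-08 rad/s.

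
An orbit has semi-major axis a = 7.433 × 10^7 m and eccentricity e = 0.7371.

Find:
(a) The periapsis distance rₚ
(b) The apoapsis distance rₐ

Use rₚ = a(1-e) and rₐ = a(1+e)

(a) rₚ = a(1 − e) = 7.433e+07 · (1 − 0.7371) = 7.433e+07 · 0.2629 ≈ 1.954e+07 m = 1.954 × 10^7 m.
(b) rₐ = a(1 + e) = 7.433e+07 · (1 + 0.7371) = 7.433e+07 · 1.7371 ≈ 1.291e+08 m = 1.291 × 10^8 m.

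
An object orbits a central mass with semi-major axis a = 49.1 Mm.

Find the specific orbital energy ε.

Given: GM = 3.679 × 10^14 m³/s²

Convert to SI: a = 49.1 Mm = 4.91e+07 m.
ε = −GM / (2a).
ε = −3.679e+14 / (2 · 4.91e+07) J/kg ≈ -3.746e+06 J/kg = -3.746 MJ/kg.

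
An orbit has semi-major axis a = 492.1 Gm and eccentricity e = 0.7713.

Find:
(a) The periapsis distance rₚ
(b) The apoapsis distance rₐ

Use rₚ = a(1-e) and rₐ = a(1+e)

Convert to SI: a = 492.1 Gm = 4.921e+11 m.
(a) rₚ = a(1 − e) = 4.921e+11 · (1 − 0.7713) = 4.921e+11 · 0.2287 ≈ 1.125e+11 m = 112.5 Gm.
(b) rₐ = a(1 + e) = 4.921e+11 · (1 + 0.7713) = 4.921e+11 · 1.7713 ≈ 8.717e+11 m = 871.7 Gm.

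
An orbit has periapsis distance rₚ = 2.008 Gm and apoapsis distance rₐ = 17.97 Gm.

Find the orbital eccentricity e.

Convert to SI: rₚ = 2.008 Gm = 2.008e+09 m; rₐ = 17.97 Gm = 1.797e+10 m.
e = (rₐ − rₚ) / (rₐ + rₚ).
e = (1.797e+10 − 2.008e+09) / (1.797e+10 + 2.008e+09) = 1.5962e+10 / 1.9978e+10 ≈ 0.799.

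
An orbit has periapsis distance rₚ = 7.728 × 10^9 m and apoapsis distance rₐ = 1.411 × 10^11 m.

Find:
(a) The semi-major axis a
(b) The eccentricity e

(a) a = (rₚ + rₐ) / 2 = (7.728e+09 + 1.411e+11) / 2 ≈ 7.441e+10 m = 7.441 × 10^10 m.
(b) e = (rₐ − rₚ) / (rₐ + rₚ) = (1.411e+11 − 7.728e+09) / (1.411e+11 + 7.728e+09) ≈ 0.8961.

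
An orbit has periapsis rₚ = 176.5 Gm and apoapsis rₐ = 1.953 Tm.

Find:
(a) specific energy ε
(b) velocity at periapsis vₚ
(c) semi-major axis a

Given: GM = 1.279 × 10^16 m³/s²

Convert to SI: rₚ = 176.5 Gm = 1.765e+11 m; rₐ = 1.953 Tm = 1.953e+12 m.
(a) With a = (rₚ + rₐ)/2 = 1.06475e+12 m, ε = −GM/(2a) = −1.279e+16/(2 · 1.06475e+12) J/kg ≈ -6006 J/kg
(b) With a = (rₚ + rₐ)/2 = 1.06475e+12 m, vₚ = √(GM (2/rₚ − 1/a)) = √(1.279e+16 · (2/1.765e+11 − 1/1.06475e+12)) m/s ≈ 364.6 m/s
(c) a = (rₚ + rₐ)/2 = (1.765e+11 + 1.953e+12)/2 ≈ 1.065e+12 m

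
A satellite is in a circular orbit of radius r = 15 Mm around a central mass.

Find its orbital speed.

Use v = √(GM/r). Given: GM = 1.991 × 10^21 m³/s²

Convert to SI: r = 15 Mm = 1.5e+07 m.
For a circular orbit, gravity supplies the centripetal force, so v = √(GM / r).
v = √(1.991e+21 / 1.5e+07) m/s ≈ 1.152e+07 m/s = 1.152e+04 km/s.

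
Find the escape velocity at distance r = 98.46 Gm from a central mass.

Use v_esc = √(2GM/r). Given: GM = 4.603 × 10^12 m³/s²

Convert to SI: r = 98.46 Gm = 9.846e+10 m.
Escape velocity comes from setting total energy to zero: ½v² − GM/r = 0 ⇒ v_esc = √(2GM / r).
v_esc = √(2 · 4.603e+12 / 9.846e+10) m/s ≈ 9.67 m/s = 9.67 m/s.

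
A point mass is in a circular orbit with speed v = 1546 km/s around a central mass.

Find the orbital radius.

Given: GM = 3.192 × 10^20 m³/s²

Convert to SI: v = 1546 km/s = 1.546e+06 m/s.
For a circular orbit, v² = GM / r, so r = GM / v².
r = 3.192e+20 / (1.546e+06)² m ≈ 1.336e+08 m = 133.6 Mm.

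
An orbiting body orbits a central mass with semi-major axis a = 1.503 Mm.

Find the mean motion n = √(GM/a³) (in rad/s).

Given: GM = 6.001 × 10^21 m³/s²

Convert to SI: a = 1.503 Mm = 1.503e+06 m.
n = √(GM / a³).
n = √(6.001e+21 / (1.503e+06)³) rad/s ≈ 42.04 rad/s.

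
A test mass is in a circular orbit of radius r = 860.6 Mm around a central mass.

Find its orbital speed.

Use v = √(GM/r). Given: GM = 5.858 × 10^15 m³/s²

Convert to SI: r = 860.6 Mm = 8.606e+08 m.
For a circular orbit, gravity supplies the centripetal force, so v = √(GM / r).
v = √(5.858e+15 / 8.606e+08) m/s ≈ 2609 m/s = 2.609 km/s.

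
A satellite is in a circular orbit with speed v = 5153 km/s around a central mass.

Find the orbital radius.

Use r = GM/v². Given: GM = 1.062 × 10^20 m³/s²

Convert to SI: v = 5153 km/s = 5.153e+06 m/s.
For a circular orbit, v² = GM / r, so r = GM / v².
r = 1.062e+20 / (5.153e+06)² m ≈ 3.999e+06 m = 3.999 Mm.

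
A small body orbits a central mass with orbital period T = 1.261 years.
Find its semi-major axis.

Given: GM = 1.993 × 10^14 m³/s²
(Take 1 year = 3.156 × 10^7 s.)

Convert to SI: T = 1.261 years = 3.97972e+07 s.
Invert Kepler's third law: a = (GM · T² / (4π²))^(1/3).
Substituting T = 3.97972e+07 s and GM = 1.993e+14 m³/s²:
a = (1.993e+14 · (3.97972e+07)² / (4π²))^(1/3) m
a ≈ 2e+09 m = 2 Gm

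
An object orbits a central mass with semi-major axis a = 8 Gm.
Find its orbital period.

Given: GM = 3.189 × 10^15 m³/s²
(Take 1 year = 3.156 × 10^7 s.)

Convert to SI: a = 8 Gm = 8e+09 m.
Kepler's third law: T = 2π √(a³ / GM).
Substituting a = 8e+09 m and GM = 3.189e+15 m³/s²:
T = 2π √((8e+09)³ / 3.189e+15) s
T ≈ 7.961e+07 s = 2.523 years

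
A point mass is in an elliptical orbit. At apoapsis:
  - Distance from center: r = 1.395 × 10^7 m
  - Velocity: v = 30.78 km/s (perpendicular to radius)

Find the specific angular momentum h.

Convert to SI: v = 30.78 km/s = 30780 m/s.
With v perpendicular to r, h = r · v.
h = 1.395e+07 · 30780 m²/s ≈ 4.294e+11 m²/s.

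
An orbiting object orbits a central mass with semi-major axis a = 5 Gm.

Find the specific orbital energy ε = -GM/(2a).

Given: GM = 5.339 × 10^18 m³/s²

Convert to SI: a = 5 Gm = 5e+09 m.
ε = −GM / (2a).
ε = −5.339e+18 / (2 · 5e+09) J/kg ≈ -5.339e+08 J/kg = -533.9 MJ/kg.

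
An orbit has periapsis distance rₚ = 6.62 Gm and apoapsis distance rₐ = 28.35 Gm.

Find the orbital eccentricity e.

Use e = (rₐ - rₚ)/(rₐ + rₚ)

Convert to SI: rₚ = 6.62 Gm = 6.62e+09 m; rₐ = 28.35 Gm = 2.835e+10 m.
e = (rₐ − rₚ) / (rₐ + rₚ).
e = (2.835e+10 − 6.62e+09) / (2.835e+10 + 6.62e+09) = 2.173e+10 / 3.497e+10 ≈ 0.6214.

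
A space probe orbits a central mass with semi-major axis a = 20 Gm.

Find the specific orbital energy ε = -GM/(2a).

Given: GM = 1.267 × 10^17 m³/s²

Convert to SI: a = 20 Gm = 2e+10 m.
ε = −GM / (2a).
ε = −1.267e+17 / (2 · 2e+10) J/kg ≈ -3.168e+06 J/kg = -3.167 MJ/kg.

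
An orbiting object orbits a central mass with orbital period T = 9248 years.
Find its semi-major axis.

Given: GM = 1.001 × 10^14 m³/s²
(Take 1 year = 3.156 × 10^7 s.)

Convert to SI: T = 9248 years = 2.91867e+11 s.
Invert Kepler's third law: a = (GM · T² / (4π²))^(1/3).
Substituting T = 2.91867e+11 s and GM = 1.001e+14 m³/s²:
a = (1.001e+14 · (2.91867e+11)² / (4π²))^(1/3) m
a ≈ 6e+11 m = 600 Gm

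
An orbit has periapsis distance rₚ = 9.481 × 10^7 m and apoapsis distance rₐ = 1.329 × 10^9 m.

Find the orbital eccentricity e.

e = (rₐ − rₚ) / (rₐ + rₚ).
e = (1.329e+09 − 9.481e+07) / (1.329e+09 + 9.481e+07) = 1.23419e+09 / 1.42381e+09 ≈ 0.8668.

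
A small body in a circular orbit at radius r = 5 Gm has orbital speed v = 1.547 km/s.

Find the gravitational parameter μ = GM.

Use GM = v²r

Convert to SI: r = 5 Gm = 5e+09 m; v = 1.547 km/s = 1547 m/s.
For a circular orbit v² = GM/r, so GM = v² · r.
GM = (1547)² · 5e+09 m³/s² ≈ 1.197e+16 m³/s² = 1.197 × 10^16 m³/s².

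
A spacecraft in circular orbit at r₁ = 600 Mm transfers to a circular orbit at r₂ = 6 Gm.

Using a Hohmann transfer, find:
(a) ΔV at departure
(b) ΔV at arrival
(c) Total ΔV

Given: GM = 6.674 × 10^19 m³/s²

Convert to SI: r₁ = 600 Mm = 6e+08 m; r₂ = 6 Gm = 6e+09 m.
Transfer semi-major axis: a_t = (r₁ + r₂)/2 = (6e+08 + 6e+09)/2 = 3.3e+09 m.
Circular speeds: v₁ = √(GM/r₁) = 333517 m/s, v₂ = √(GM/r₂) = 105467 m/s.
Transfer speeds (vis-viva v² = GM(2/r − 1/a_t)): v₁ᵗ = 449714 m/s, v₂ᵗ = 44971.4 m/s.
(a) ΔV₁ = |v₁ᵗ − v₁| ≈ 1.162e+05 m/s = 116.2 km/s.
(b) ΔV₂ = |v₂ − v₂ᵗ| ≈ 6.05e+04 m/s = 60.5 km/s.
(c) ΔV_total = ΔV₁ + ΔV₂ ≈ 1.767e+05 m/s = 176.7 km/s.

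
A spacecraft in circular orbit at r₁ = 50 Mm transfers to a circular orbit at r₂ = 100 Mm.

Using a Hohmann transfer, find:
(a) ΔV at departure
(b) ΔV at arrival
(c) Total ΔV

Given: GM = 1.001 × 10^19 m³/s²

Convert to SI: r₁ = 50 Mm = 5e+07 m; r₂ = 100 Mm = 1e+08 m.
Transfer semi-major axis: a_t = (r₁ + r₂)/2 = (5e+07 + 1e+08)/2 = 7.5e+07 m.
Circular speeds: v₁ = √(GM/r₁) = 447437 m/s, v₂ = √(GM/r₂) = 316386 m/s.
Transfer speeds (vis-viva v² = GM(2/r − 1/a_t)): v₁ᵗ = 516656 m/s, v₂ᵗ = 258328 m/s.
(a) ΔV₁ = |v₁ᵗ − v₁| ≈ 6.922e+04 m/s = 69.22 km/s.
(b) ΔV₂ = |v₂ − v₂ᵗ| ≈ 5.806e+04 m/s = 58.06 km/s.
(c) ΔV_total = ΔV₁ + ΔV₂ ≈ 1.273e+05 m/s = 127.3 km/s.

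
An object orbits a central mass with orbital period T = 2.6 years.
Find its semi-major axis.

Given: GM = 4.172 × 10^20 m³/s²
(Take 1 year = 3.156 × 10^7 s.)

Convert to SI: T = 2.6 years = 8.2056e+07 s.
Invert Kepler's third law: a = (GM · T² / (4π²))^(1/3).
Substituting T = 8.2056e+07 s and GM = 4.172e+20 m³/s²:
a = (4.172e+20 · (8.2056e+07)² / (4π²))^(1/3) m
a ≈ 4.144e+11 m = 414.4 Gm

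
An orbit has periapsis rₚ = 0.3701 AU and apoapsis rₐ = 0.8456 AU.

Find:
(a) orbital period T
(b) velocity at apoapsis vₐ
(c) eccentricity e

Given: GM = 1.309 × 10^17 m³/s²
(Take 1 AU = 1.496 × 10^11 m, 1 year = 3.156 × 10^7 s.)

Convert to SI: rₚ = 0.3701 AU = 5.5367e+10 m; rₐ = 0.8456 AU = 1.26502e+11 m.
(a) With a = (rₚ + rₐ)/2 = 9.09344e+10 m, T = 2π √(a³/GM) = 2π √((9.09344e+10)³/1.309e+17) s ≈ 4.762e+08 s
(b) With a = (rₚ + rₐ)/2 = 9.09344e+10 m, vₐ = √(GM (2/rₐ − 1/a)) = √(1.309e+17 · (2/1.26502e+11 − 1/9.09344e+10)) m/s ≈ 793.7 m/s
(c) e = (rₐ − rₚ)/(rₐ + rₚ) = (1.26502e+11 − 5.5367e+10)/(1.26502e+11 + 5.5367e+10) ≈ 0.3911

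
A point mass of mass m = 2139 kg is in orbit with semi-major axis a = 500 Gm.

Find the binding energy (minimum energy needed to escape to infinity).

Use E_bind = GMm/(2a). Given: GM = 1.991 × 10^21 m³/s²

Convert to SI: a = 500 Gm = 5e+11 m.
Total orbital energy is E = −GMm/(2a); binding energy is E_bind = −E = GMm/(2a).
E_bind = 1.991e+21 · 2139 / (2 · 5e+11) J ≈ 4.259e+12 J = 4.259 TJ.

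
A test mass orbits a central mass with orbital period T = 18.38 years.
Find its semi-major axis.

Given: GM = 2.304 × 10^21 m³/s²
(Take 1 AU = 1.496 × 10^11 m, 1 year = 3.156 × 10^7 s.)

Convert to SI: T = 18.38 years = 5.80073e+08 s.
Invert Kepler's third law: a = (GM · T² / (4π²))^(1/3).
Substituting T = 5.80073e+08 s and GM = 2.304e+21 m³/s²:
a = (2.304e+21 · (5.80073e+08)² / (4π²))^(1/3) m
a ≈ 2.698e+12 m = 18.03 AU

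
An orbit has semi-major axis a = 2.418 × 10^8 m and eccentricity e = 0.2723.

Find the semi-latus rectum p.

p = a (1 − e²).
p = 2.418e+08 · (1 − (0.2723)²) = 2.418e+08 · 0.925853 ≈ 2.239e+08 m = 2.239 × 10^8 m.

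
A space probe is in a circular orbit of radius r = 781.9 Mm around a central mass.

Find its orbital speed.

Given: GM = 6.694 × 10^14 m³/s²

Convert to SI: r = 781.9 Mm = 7.819e+08 m.
For a circular orbit, gravity supplies the centripetal force, so v = √(GM / r).
v = √(6.694e+14 / 7.819e+08) m/s ≈ 925.3 m/s = 925.3 m/s.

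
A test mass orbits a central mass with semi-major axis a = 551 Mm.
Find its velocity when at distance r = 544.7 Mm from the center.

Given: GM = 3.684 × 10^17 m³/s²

Convert to SI: a = 551 Mm = 5.51e+08 m; r = 544.7 Mm = 5.447e+08 m.
Vis-viva: v = √(GM · (2/r − 1/a)).
2/r − 1/a = 2/5.447e+08 − 1/5.51e+08 = 1.85686e-09 m⁻¹.
v = √(3.684e+17 · 1.85686e-09) m/s ≈ 2.615e+04 m/s = 26.15 km/s.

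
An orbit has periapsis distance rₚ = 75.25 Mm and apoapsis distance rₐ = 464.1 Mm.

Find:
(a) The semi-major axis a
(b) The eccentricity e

Convert to SI: rₚ = 75.25 Mm = 7.525e+07 m; rₐ = 464.1 Mm = 4.641e+08 m.
(a) a = (rₚ + rₐ) / 2 = (7.525e+07 + 4.641e+08) / 2 ≈ 2.697e+08 m = 269.7 Mm.
(b) e = (rₐ − rₚ) / (rₐ + rₚ) = (4.641e+08 − 7.525e+07) / (4.641e+08 + 7.525e+07) ≈ 0.721.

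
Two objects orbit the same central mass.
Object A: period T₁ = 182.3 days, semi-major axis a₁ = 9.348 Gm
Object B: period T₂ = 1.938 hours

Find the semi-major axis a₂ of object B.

Convert to SI: T₁ = 182.3 days = 1.57507e+07 s; a₁ = 9.348 Gm = 9.348e+09 m; T₂ = 1.938 hours = 6976.8 s.
Kepler's third law: (T₁/T₂)² = (a₁/a₂)³ ⇒ a₂ = a₁ · (T₂/T₁)^(2/3).
T₂/T₁ = 6976.8 / 1.57507e+07 = 0.000442951.
a₂ = 9.348e+09 · (0.000442951)^(2/3) m ≈ 5.432e+07 m = 54.32 Mm.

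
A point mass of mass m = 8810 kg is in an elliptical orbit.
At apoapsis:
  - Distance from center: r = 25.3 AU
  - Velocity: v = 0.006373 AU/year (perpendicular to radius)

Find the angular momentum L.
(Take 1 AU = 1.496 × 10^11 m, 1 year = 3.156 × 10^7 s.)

Convert to SI: r = 25.3 AU = 3.78488e+12 m; v = 0.006373 AU/year = 30.2092 m/s.
Since v is perpendicular to r, L = m · v · r.
L = 8810 · 30.2092 · 3.78488e+12 kg·m²/s ≈ 1.007e+18 kg·m²/s.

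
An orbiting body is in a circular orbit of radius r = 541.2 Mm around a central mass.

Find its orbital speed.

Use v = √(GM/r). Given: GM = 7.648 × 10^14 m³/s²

Convert to SI: r = 541.2 Mm = 5.412e+08 m.
For a circular orbit, gravity supplies the centripetal force, so v = √(GM / r).
v = √(7.648e+14 / 5.412e+08) m/s ≈ 1189 m/s = 1.189 km/s.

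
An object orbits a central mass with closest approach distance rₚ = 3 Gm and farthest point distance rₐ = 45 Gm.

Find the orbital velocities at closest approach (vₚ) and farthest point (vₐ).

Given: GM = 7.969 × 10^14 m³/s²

Convert to SI: rₚ = 3 Gm = 3e+09 m; rₐ = 45 Gm = 4.5e+10 m.
Use the vis-viva equation v² = GM(2/r − 1/a) with a = (rₚ + rₐ)/2 = (3e+09 + 4.5e+10)/2 = 2.4e+10 m.
vₚ = √(GM · (2/rₚ − 1/a)) = √(7.969e+14 · (2/3e+09 − 1/2.4e+10)) m/s ≈ 705.7 m/s = 705.7 m/s.
vₐ = √(GM · (2/rₐ − 1/a)) = √(7.969e+14 · (2/4.5e+10 − 1/2.4e+10)) m/s ≈ 47.05 m/s = 47.05 m/s.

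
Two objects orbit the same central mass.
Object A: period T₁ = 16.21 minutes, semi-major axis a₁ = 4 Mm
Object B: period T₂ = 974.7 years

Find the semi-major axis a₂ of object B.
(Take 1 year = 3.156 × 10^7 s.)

Convert to SI: T₁ = 16.21 minutes = 972.6 s; a₁ = 4 Mm = 4e+06 m; T₂ = 974.7 years = 3.07615e+10 s.
Kepler's third law: (T₁/T₂)² = (a₁/a₂)³ ⇒ a₂ = a₁ · (T₂/T₁)^(2/3).
T₂/T₁ = 3.07615e+10 / 972.6 = 3.16281e+07.
a₂ = 4e+06 · (3.16281e+07)^(2/3) m ≈ 4e+11 m = 400 Gm.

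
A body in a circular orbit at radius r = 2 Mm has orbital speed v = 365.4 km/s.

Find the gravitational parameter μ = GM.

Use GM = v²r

Convert to SI: r = 2 Mm = 2e+06 m; v = 365.4 km/s = 365400 m/s.
For a circular orbit v² = GM/r, so GM = v² · r.
GM = (365400)² · 2e+06 m³/s² ≈ 2.67e+17 m³/s² = 2.67 × 10^17 m³/s².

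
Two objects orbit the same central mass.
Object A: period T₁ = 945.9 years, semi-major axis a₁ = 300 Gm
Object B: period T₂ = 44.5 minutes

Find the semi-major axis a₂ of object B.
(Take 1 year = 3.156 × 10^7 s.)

Convert to SI: T₁ = 945.9 years = 2.98526e+10 s; a₁ = 300 Gm = 3e+11 m; T₂ = 44.5 minutes = 2670 s.
Kepler's third law: (T₁/T₂)² = (a₁/a₂)³ ⇒ a₂ = a₁ · (T₂/T₁)^(2/3).
T₂/T₁ = 2670 / 2.98526e+10 = 8.94394e-08.
a₂ = 3e+11 · (8.94394e-08)^(2/3) m ≈ 6e+06 m = 6 Mm.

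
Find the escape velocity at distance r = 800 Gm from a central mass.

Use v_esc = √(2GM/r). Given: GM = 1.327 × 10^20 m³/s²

Convert to SI: r = 800 Gm = 8e+11 m.
Escape velocity comes from setting total energy to zero: ½v² − GM/r = 0 ⇒ v_esc = √(2GM / r).
v_esc = √(2 · 1.327e+20 / 8e+11) m/s ≈ 1.821e+04 m/s = 18.21 km/s.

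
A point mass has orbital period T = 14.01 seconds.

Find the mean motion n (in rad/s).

n = 2π / T.
n = 2π / 14.01 s ≈ 0.4485 rad/s.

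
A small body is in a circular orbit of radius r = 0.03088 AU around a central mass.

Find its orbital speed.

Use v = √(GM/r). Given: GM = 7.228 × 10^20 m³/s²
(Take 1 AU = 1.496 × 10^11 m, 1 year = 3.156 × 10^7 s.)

Convert to SI: r = 0.03088 AU = 4.61965e+09 m.
For a circular orbit, gravity supplies the centripetal force, so v = √(GM / r).
v = √(7.228e+20 / 4.61965e+09) m/s ≈ 3.956e+05 m/s = 83.45 AU/year.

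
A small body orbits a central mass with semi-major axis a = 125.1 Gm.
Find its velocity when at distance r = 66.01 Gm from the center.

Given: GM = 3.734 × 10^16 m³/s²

Convert to SI: a = 125.1 Gm = 1.251e+11 m; r = 66.01 Gm = 6.601e+10 m.
Vis-viva: v = √(GM · (2/r − 1/a)).
2/r − 1/a = 2/6.601e+10 − 1/1.251e+11 = 2.23048e-11 m⁻¹.
v = √(3.734e+16 · 2.23048e-11) m/s ≈ 912.6 m/s = 912.6 m/s.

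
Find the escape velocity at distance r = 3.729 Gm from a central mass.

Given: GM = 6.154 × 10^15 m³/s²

Convert to SI: r = 3.729 Gm = 3.729e+09 m.
Escape velocity comes from setting total energy to zero: ½v² − GM/r = 0 ⇒ v_esc = √(2GM / r).
v_esc = √(2 · 6.154e+15 / 3.729e+09) m/s ≈ 1817 m/s = 1.817 km/s.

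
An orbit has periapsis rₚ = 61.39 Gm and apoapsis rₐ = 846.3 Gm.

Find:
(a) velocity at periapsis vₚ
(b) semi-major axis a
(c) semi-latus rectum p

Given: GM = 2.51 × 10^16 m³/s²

Convert to SI: rₚ = 61.39 Gm = 6.139e+10 m; rₐ = 846.3 Gm = 8.463e+11 m.
(a) With a = (rₚ + rₐ)/2 = 4.53845e+11 m, vₚ = √(GM (2/rₚ − 1/a)) = √(2.51e+16 · (2/6.139e+10 − 1/4.53845e+11)) m/s ≈ 873.2 m/s
(b) a = (rₚ + rₐ)/2 = (6.139e+10 + 8.463e+11)/2 ≈ 4.538e+11 m
(c) From a = (rₚ + rₐ)/2 = 4.53845e+11 m and e = (rₐ − rₚ)/(rₐ + rₚ) = 0.864734, p = a(1 − e²) = 4.53845e+11 · (1 − (0.864734)²) ≈ 1.145e+11 m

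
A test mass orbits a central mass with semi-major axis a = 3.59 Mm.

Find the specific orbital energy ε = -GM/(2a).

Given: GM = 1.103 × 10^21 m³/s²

Convert to SI: a = 3.59 Mm = 3.59e+06 m.
ε = −GM / (2a).
ε = −1.103e+21 / (2 · 3.59e+06) J/kg ≈ -1.536e+14 J/kg = -1.536e+05 GJ/kg.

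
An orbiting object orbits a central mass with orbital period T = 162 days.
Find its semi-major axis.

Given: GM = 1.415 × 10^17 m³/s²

Convert to SI: T = 162 days = 1.39968e+07 s.
Invert Kepler's third law: a = (GM · T² / (4π²))^(1/3).
Substituting T = 1.39968e+07 s and GM = 1.415e+17 m³/s²:
a = (1.415e+17 · (1.39968e+07)² / (4π²))^(1/3) m
a ≈ 8.888e+09 m = 8.888 Gm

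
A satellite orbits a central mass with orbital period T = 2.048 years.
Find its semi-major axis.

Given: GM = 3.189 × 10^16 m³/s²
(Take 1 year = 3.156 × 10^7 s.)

Convert to SI: T = 2.048 years = 6.46349e+07 s.
Invert Kepler's third law: a = (GM · T² / (4π²))^(1/3).
Substituting T = 6.46349e+07 s and GM = 3.189e+16 m³/s²:
a = (3.189e+16 · (6.46349e+07)² / (4π²))^(1/3) m
a ≈ 1.5e+10 m = 15 Gm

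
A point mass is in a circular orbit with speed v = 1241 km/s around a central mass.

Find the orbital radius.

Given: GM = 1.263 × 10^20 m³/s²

Convert to SI: v = 1241 km/s = 1.241e+06 m/s.
For a circular orbit, v² = GM / r, so r = GM / v².
r = 1.263e+20 / (1.241e+06)² m ≈ 8.201e+07 m = 82.01 Mm.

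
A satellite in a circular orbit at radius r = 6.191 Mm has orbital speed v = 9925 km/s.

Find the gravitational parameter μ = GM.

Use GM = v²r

Convert to SI: r = 6.191 Mm = 6.191e+06 m; v = 9925 km/s = 9.925e+06 m/s.
For a circular orbit v² = GM/r, so GM = v² · r.
GM = (9.925e+06)² · 6.191e+06 m³/s² ≈ 6.098e+20 m³/s² = 6.098 × 10^20 m³/s².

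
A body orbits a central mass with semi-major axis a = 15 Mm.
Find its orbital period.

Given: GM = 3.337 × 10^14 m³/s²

Convert to SI: a = 15 Mm = 1.5e+07 m.
Kepler's third law: T = 2π √(a³ / GM).
Substituting a = 1.5e+07 m and GM = 3.337e+14 m³/s²:
T = 2π √((1.5e+07)³ / 3.337e+14) s
T ≈ 1.998e+04 s = 5.551 hours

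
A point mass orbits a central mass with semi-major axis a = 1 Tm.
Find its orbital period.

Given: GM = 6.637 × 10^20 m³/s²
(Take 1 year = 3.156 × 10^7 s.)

Convert to SI: a = 1 Tm = 1e+12 m.
Kepler's third law: T = 2π √(a³ / GM).
Substituting a = 1e+12 m and GM = 6.637e+20 m³/s²:
T = 2π √((1e+12)³ / 6.637e+20) s
T ≈ 2.439e+08 s = 7.728 years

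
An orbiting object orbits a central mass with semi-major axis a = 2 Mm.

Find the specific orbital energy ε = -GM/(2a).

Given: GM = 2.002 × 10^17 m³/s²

Convert to SI: a = 2 Mm = 2e+06 m.
ε = −GM / (2a).
ε = −2.002e+17 / (2 · 2e+06) J/kg ≈ -5.005e+10 J/kg = -50.05 GJ/kg.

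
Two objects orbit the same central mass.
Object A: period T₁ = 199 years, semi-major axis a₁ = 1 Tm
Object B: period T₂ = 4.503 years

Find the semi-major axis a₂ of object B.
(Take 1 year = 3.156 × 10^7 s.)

Convert to SI: T₁ = 199 years = 6.28044e+09 s; a₁ = 1 Tm = 1e+12 m; T₂ = 4.503 years = 1.42115e+08 s.
Kepler's third law: (T₁/T₂)² = (a₁/a₂)³ ⇒ a₂ = a₁ · (T₂/T₁)^(2/3).
T₂/T₁ = 1.42115e+08 / 6.28044e+09 = 0.0226281.
a₂ = 1e+12 · (0.0226281)^(2/3) m ≈ 8e+10 m = 80 Gm.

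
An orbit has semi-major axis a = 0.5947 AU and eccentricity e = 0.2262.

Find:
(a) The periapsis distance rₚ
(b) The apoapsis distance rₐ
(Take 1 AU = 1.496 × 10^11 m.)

Convert to SI: a = 0.5947 AU = 8.89671e+10 m.
(a) rₚ = a(1 − e) = 8.89671e+10 · (1 − 0.2262) = 8.89671e+10 · 0.7738 ≈ 6.884e+10 m = 0.4602 AU.
(b) rₐ = a(1 + e) = 8.89671e+10 · (1 + 0.2262) = 8.89671e+10 · 1.2262 ≈ 1.091e+11 m = 0.7292 AU.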